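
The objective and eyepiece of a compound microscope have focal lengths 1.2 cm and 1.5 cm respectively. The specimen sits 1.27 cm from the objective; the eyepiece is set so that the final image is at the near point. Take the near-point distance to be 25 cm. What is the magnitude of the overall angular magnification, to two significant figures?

Objective: 1/d_i = 1/f_obj - 1/d_o = 1/1.2 - 1/1.27 = 0.04593 cm^-1, so d_i = 21.771 cm.
m_obj = -d_i/d_o = -21.771/1.27 = -17.143.
Eyepiece angular magnification (image at near point): M_eye = 1 + D/f_e = 1 + 25/1.5 = 17.667.
Overall M = m_obj x M_eye = (-17.143)(17.667) = -302.86.
|M| = 302.86.

300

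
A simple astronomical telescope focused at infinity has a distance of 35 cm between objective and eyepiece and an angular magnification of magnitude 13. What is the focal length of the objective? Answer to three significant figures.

In normal adjustment the tube length equals f_obj + f_eye and |M| = f_obj/f_eye.
So f_obj = 13 f_eye and 13 f_eye + f_eye = 35 cm, giving f_eye = 35/14 = 2.500 cm and f_obj = 32.500 cm.

32.5 cm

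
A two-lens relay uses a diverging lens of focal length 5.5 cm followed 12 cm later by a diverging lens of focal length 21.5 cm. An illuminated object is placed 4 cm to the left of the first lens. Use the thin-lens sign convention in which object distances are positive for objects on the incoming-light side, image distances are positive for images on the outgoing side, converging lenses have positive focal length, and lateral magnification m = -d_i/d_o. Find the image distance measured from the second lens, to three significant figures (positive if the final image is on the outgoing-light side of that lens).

-8.59 cm

Lens 1: 1/d_i1 = 1/f_1 - 1/d_o1 = 1/(-5.5) - 1/4 = -0.43182 cm^-1, so d_i1 = -2.316 cm.
With d_i1 < 0 the first image is virtual and lies on the object side; the object distance for lens 2 is d_o2 = 12 - (-2.316) = 14.316 cm.
Lens 2: 1/d_i2 = 1/f_2 - 1/d_o2 = 1/(-21.5) - 1/(14.316) = -0.11636 cm^-1, so d_i2 = -8.594 cm.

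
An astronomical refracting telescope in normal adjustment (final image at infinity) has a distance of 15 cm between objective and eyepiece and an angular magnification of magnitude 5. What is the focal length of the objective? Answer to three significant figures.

12.5 cm

In normal adjustment the tube length equals f_obj + f_eye and |M| = f_obj/f_eye.
So f_obj = 5 f_eye and 5 f_eye + f_eye = 15 cm, giving f_eye = 15/6 = 2.500 cm and f_obj = 12.500 cm.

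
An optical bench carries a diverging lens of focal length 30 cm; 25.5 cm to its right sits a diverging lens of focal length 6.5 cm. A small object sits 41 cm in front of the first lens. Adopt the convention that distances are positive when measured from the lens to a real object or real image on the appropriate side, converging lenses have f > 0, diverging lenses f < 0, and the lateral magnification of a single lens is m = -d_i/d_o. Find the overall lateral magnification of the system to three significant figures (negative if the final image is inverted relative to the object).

Lens 1: 1/d_i1 = 1/f_1 - 1/d_o1 = 1/(-30) - 1/41 = -0.05772 cm^-1, so d_i1 = -17.324 cm.
m_1 = -(-17.324)/41 = 0.4225.
The intermediate image is virtual, 17.324 cm to the left of lens 1, so d_o2 = L - d_i1 = 25.5 - (-17.324) = 42.824 cm.
Lens 2: 1/d_i2 = 1/f_2 - 1/d_o2 = 1/(-6.5) - 1/(42.824) = -0.17720 cm^-1, so d_i2 = -5.643 cm.
m_2 = -(-5.643)/(42.824) = 0.1318.
The system's lateral magnification is m_1 m_2 = (0.4225)(0.1318) = 0.0557.

0.0557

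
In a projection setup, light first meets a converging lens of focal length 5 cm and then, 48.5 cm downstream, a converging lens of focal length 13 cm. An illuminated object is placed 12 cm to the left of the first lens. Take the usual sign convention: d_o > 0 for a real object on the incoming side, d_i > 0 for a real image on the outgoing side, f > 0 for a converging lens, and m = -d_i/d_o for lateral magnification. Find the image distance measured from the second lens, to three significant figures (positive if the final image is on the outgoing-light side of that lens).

19.3 cm

Lens 1: 1/d_i1 = 1/f_1 - 1/d_o1 = 1/5 - 1/12 = 0.11667 cm^-1, so d_i1 = 8.571 cm.
The intermediate image is 8.571 cm to the right of lens 1, so d_o2 = L - d_i1 = 48.5 - 8.571 = 39.929 cm.
Lens 2: 1/d_i2 = 1/f_2 - 1/d_o2 = 1/13 - 1/(39.929) = 0.05188 cm^-1, so d_i2 = 19.276 cm.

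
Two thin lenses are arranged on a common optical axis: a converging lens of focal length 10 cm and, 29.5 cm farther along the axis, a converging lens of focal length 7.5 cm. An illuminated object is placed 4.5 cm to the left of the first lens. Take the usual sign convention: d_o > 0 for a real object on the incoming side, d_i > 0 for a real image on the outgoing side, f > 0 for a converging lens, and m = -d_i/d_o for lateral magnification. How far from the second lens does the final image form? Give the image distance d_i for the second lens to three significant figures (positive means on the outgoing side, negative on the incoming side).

9.36 cm

Lens 1: 1/d_i1 = 1/f_1 - 1/d_o1 = 1/10 - 1/4.5 = -0.12222 cm^-1, so d_i1 = -8.182 cm.
The intermediate image is virtual, 8.182 cm to the left of lens 1, so d_o2 = L - d_i1 = 29.5 - (-8.182) = 37.682 cm.
Lens 2: 1/d_i2 = 1/f_2 - 1/d_o2 = 1/7.5 - 1/(37.682) = 0.10680 cm^-1, so d_i2 = 9.364 cm.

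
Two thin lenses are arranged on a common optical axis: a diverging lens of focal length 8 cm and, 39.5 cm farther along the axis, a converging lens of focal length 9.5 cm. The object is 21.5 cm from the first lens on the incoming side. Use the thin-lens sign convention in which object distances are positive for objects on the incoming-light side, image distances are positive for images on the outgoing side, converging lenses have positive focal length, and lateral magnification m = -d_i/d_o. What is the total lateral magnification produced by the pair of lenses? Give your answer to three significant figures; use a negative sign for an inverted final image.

First lens: d_i1 = 1/(1/(-8) - 1/21.5) = -5.831 cm.
m_1 = -(-5.831)/21.5 = 0.2712.
The intermediate image is virtual, 5.831 cm to the left of lens 1, so d_o2 = L - d_i1 = 39.5 - (-5.831) = 45.331 cm.
Second lens: d_i2 = 1/(1/9.5 - 1/(45.331)) = 12.019 cm.
m_2 = -(12.019)/(45.331) = -0.2651.
The system's lateral magnification is m_1 m_2 = (0.2712)(-0.2651) = -0.0719.

-0.0719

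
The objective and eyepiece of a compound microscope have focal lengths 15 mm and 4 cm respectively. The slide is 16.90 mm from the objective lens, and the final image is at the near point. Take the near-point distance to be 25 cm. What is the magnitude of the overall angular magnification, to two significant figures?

57

Convert to cm: f_obj = 15 mm = 1.5 cm; d_o = 16.90 mm = 1.69 cm.
Objective: 1/d_i = 1/f_obj - 1/d_o = 1/1.5 - 1/1.69 = 0.07495 cm^-1, so d_i = 13.342 cm.
m_obj = -d_i/d_o = -13.342/1.69 = -7.895.
Eyepiece angular magnification (image at near point): M_eye = 1 + D/f_e = 1 + 25/4 = 7.250.
Overall M = m_obj x M_eye = (-7.895)(7.250) = -57.24.
|M| = 57.24.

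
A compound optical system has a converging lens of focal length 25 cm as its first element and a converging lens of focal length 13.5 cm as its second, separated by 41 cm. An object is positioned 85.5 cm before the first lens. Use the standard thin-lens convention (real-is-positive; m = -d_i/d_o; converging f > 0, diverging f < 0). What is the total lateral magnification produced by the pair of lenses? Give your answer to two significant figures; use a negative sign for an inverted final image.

Applying the thin-lens equation to the first lens, 1/25 = 1/85.5 + 1/d_i1, which gives d_i1 = 35.331 cm.
Its lateral magnification is m_1 = -d_i1/d_o1 = -(35.331)/85.5 = -0.4132.
That image sits 5.669 cm in front of the second lens, so d_o2 = 5.669 cm.
Applying the thin-lens equation again with f_2 = 13.5 cm and d_o2 = 5.669 cm gives d_i2 = -9.774 cm.
m_2 = -(-9.774)/(5.669) = 1.7240.
Total m = m_1 x m_2 = (-0.4132)(1.7240) = -0.7124.

-0.71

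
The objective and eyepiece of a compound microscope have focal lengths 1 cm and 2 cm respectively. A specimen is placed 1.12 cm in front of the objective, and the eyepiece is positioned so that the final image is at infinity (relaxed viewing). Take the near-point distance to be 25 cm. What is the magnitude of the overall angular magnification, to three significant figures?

104

Objective: 1/d_i = 1/f_obj - 1/d_o = 1/1 - 1/1.12 = 0.10714 cm^-1, so d_i = 9.333 cm.
m_obj = -d_i/d_o = -9.333/1.12 = -8.333.
Eyepiece angular magnification (image at infinity): M_eye = D/f_e = 25/2 = 12.500.
Overall M = m_obj x M_eye = (-8.333)(12.500) = -104.17.
|M| = 104.17.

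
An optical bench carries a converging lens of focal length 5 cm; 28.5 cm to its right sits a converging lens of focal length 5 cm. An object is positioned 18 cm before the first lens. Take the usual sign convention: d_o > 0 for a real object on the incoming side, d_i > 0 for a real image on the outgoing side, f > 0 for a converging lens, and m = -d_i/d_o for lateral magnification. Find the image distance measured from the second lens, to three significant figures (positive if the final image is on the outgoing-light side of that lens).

6.51 cm

First lens: d_i1 = 1/(1/5 - 1/18) = 6.923 cm.
The intermediate image is 6.923 cm to the right of lens 1, so d_o2 = L - d_i1 = 28.5 - 6.923 = 21.577 cm.
Second lens: d_i2 = 1/(1/5 - 1/(21.577)) = 6.508 cm.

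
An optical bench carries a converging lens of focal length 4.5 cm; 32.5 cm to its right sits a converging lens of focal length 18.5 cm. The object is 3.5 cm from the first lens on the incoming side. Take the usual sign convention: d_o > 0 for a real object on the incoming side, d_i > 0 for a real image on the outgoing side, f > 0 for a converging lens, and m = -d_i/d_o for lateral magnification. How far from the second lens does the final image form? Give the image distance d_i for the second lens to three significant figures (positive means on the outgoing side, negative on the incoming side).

30.0 cm

First lens: d_i1 = 1/(1/4.5 - 1/3.5) = -15.750 cm.
With d_i1 < 0 the first image is virtual and lies on the object side; the object distance for lens 2 is d_o2 = 32.5 - (-15.750) = 48.250 cm.
Second lens: d_i2 = 1/(1/18.5 - 1/(48.250)) = 30.004 cm.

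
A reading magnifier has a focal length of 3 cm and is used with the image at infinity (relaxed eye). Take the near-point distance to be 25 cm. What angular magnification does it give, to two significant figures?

M = D/f = 25/3 = 8.333.

8.3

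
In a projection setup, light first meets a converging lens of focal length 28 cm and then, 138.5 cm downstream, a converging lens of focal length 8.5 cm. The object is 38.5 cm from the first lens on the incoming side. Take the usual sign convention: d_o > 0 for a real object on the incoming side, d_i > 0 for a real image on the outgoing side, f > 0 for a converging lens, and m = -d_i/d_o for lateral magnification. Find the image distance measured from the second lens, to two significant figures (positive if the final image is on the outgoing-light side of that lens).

11 cm

First lens: d_i1 = 1/(1/28 - 1/38.5) = 102.667 cm.
Object distance for lens 2: d_o2 = 138.5 - 102.667 = 35.833 cm.
Second lens: d_i2 = 1/(1/8.5 - 1/(35.833)) = 11.143 cm.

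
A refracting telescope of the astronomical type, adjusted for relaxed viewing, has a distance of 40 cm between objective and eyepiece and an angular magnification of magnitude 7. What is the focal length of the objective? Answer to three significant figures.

35.0 cm

In normal adjustment the tube length equals f_obj + f_eye and |M| = f_obj/f_eye.
So f_obj = 7 f_eye and 7 f_eye + f_eye = 40 cm, giving f_eye = 40/8 = 5.000 cm and f_obj = 35.000 cm.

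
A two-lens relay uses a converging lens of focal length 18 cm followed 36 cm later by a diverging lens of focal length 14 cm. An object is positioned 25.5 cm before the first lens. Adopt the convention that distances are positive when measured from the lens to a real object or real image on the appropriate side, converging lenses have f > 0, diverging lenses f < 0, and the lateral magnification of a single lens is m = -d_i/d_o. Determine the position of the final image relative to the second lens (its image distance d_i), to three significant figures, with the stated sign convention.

Applying the thin-lens equation to the first lens, 1/18 = 1/25.5 + 1/d_i1, which gives d_i1 = 61.200 cm.
This image would form 61.200 cm past lens 1, i.e. 25.200 cm beyond lens 2, so it is a virtual object for lens 2: d_o2 = 36 - 61.200 = -25.200 cm.
Applying the thin-lens equation again with f_2 = -14 cm and d_o2 = -25.200 cm gives d_i2 = -31.500 cm.

-31.5 cm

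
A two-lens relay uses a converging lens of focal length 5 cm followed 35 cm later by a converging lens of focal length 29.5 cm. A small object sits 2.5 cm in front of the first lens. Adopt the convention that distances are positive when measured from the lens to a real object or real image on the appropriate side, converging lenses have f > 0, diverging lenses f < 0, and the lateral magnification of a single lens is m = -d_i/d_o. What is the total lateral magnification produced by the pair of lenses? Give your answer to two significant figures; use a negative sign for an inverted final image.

First lens: d_i1 = 1/(1/5 - 1/2.5) = -5.000 cm.
m_1 = -(-5.000)/2.5 = 2.0000.
With d_i1 < 0 the first image is virtual and lies on the object side; the object distance for lens 2 is d_o2 = 35 - (-5.000) = 40.000 cm.
Second lens: d_i2 = 1/(1/29.5 - 1/(40.000)) = 112.381 cm.
m_2 = -(112.381)/(40.000) = -2.8095.
The system's lateral magnification is m_1 m_2 = (2.0000)(-2.8095) = -5.6190.

-5.6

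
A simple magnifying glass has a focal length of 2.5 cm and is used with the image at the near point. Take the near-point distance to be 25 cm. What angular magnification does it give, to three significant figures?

11.0

M = 1 + D/f = 1 + 25/2.5 = 11.000.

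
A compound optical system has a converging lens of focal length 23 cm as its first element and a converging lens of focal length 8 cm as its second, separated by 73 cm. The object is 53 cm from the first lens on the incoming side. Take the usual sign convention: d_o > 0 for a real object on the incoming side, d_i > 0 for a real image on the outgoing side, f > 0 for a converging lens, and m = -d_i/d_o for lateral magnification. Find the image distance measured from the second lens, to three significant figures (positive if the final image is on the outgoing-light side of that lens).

10.6 cm

First lens: d_i1 = 1/(1/23 - 1/53) = 40.633 cm.
The intermediate image is 40.633 cm to the right of lens 1, so d_o2 = L - d_i1 = 73 - 40.633 = 32.367 cm.
Second lens: d_i2 = 1/(1/8 - 1/(32.367)) = 10.627 cm.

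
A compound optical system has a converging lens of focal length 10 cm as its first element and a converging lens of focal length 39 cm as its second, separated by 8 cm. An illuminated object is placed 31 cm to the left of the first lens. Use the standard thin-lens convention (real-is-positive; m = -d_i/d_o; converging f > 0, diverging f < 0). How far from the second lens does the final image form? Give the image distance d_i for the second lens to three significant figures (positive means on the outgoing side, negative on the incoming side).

5.76 cm

Applying the thin-lens equation to the first lens, 1/10 = 1/31 + 1/d_i1, which gives d_i1 = 14.762 cm.
This image would form 14.762 cm past lens 1, i.e. 6.762 cm beyond lens 2, so it is a virtual object for lens 2: d_o2 = 8 - 14.762 = -6.762 cm.
Applying the thin-lens equation again with f_2 = 39 cm and d_o2 = -6.762 cm gives d_i2 = 5.763 cm.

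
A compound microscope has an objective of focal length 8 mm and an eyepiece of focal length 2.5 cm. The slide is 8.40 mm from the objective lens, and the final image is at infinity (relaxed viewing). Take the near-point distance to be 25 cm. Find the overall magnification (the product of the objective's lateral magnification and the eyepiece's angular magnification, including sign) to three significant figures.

-200

Convert to cm: f_obj = 8 mm = 0.8 cm; d_o = 8.40 mm = 0.84 cm.
Objective: 1/d_i = 1/f_obj - 1/d_o = 1/0.8 - 1/0.84 = 0.05952 cm^-1, so d_i = 16.800 cm.
m_obj = -d_i/d_o = -16.800/0.84 = -20.000.
Eyepiece angular magnification (image at infinity): M_eye = D/f_e = 25/2.5 = 10.000.
Overall M = m_obj x M_eye = (-20.000)(10.000) = -200.00.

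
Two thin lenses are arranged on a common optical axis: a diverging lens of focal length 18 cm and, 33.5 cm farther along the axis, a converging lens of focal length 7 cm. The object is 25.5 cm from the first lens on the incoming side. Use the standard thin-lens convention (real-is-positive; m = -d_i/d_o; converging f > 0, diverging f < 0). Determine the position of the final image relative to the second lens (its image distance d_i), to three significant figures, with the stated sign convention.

8.32 cm

Applying the thin-lens equation to the first lens, 1/(-18) = 1/25.5 + 1/d_i1, which gives d_i1 = -10.552 cm.
The intermediate image is virtual, 10.552 cm to the left of lens 1, so d_o2 = L - d_i1 = 33.5 - (-10.552) = 44.052 cm.
Applying the thin-lens equation again with f_2 = 7 cm and d_o2 = 44.052 cm gives d_i2 = 8.322 cm.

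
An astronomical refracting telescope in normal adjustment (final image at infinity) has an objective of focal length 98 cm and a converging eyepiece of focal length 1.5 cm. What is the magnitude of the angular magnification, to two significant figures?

|M| = f_obj/|f_eye| = 98/1.5 = 65.333.

65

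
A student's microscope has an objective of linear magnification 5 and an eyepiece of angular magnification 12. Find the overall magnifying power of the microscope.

60

The overall magnification of a compound microscope is the product of the objective and eyepiece magnifications:
M = M_obj x M_eye = 5 x 12 = 60.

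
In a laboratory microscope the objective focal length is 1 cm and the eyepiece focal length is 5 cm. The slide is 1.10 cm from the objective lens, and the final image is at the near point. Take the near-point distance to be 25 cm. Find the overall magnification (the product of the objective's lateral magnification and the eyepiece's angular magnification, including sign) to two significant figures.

Objective: 1/d_i = 1/f_obj - 1/d_o = 1/1 - 1/1.10 = 0.09091 cm^-1, so d_i = 11.000 cm.
m_obj = -d_i/d_o = -11.000/1.10 = -10.000.
Eyepiece angular magnification (image at near point): M_eye = 1 + D/f_e = 1 + 25/5 = 6.000.
Overall M = m_obj x M_eye = (-10.000)(6.000) = -60.00.

-60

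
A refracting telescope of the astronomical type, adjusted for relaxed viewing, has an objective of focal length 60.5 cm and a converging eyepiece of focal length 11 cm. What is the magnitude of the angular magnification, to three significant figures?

|M| = f_obj/|f_eye| = 60.5/11 = 5.500.

5.50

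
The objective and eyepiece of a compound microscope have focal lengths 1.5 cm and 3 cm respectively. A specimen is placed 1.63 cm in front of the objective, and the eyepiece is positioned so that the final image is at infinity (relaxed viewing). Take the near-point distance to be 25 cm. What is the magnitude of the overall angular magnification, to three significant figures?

Objective: 1/d_i = 1/f_obj - 1/d_o = 1/1.5 - 1/1.63 = 0.05317 cm^-1, so d_i = 18.808 cm.
m_obj = -d_i/d_o = -18.808/1.63 = -11.538.
Eyepiece angular magnification (image at infinity): M_eye = D/f_e = 25/3 = 8.333.
Overall M = m_obj x M_eye = (-11.538)(8.333) = -96.15.
|M| = 96.15.

96.2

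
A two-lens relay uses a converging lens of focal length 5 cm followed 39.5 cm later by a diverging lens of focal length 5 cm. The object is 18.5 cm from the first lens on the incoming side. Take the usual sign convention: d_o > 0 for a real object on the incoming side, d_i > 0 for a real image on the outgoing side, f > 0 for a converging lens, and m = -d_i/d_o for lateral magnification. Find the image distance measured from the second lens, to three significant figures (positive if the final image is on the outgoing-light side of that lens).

-4.34 cm

First lens: d_i1 = 1/(1/5 - 1/18.5) = 6.852 cm.
The intermediate image is 6.852 cm to the right of lens 1, so d_o2 = L - d_i1 = 39.5 - 6.852 = 32.648 cm.
Second lens: d_i2 = 1/(1/(-5) - 1/(32.648)) = -4.336 cm.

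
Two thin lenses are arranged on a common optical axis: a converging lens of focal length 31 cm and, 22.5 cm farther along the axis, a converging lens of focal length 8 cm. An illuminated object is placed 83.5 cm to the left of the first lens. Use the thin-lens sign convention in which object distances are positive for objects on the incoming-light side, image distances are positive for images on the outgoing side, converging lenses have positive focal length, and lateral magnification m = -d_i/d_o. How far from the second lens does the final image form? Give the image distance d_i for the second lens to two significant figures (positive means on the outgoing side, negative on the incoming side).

6.2 cm

Applying the thin-lens equation to the first lens, 1/31 = 1/83.5 + 1/d_i1, which gives d_i1 = 49.305 cm.
Since 49.305 cm > 22.5 cm, the first image lies past the second lens and serves as a virtual object: d_o2 = L - d_i1 = -26.805 cm.
Applying the thin-lens equation again with f_2 = 8 cm and d_o2 = -26.805 cm gives d_i2 = 6.161 cm.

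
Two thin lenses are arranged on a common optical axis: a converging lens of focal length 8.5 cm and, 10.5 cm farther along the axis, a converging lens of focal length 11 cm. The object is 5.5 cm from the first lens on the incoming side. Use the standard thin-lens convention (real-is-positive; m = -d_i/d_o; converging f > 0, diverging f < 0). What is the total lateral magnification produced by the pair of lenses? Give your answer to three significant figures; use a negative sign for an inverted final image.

-2.07

Lens 1: 1/d_i1 = 1/f_1 - 1/d_o1 = 1/8.5 - 1/5.5 = -0.06417 cm^-1, so d_i1 = -15.583 cm.
m_1 = -(-15.583)/5.5 = 2.8333.
The intermediate image is virtual, 15.583 cm to the left of lens 1, so d_o2 = L - d_i1 = 10.5 - (-15.583) = 26.083 cm.
Lens 2: 1/d_i2 = 1/f_2 - 1/d_o2 = 1/11 - 1/(26.083) = 0.05257 cm^-1, so d_i2 = 19.022 cm.
m_2 = -(19.022)/(26.083) = -0.7293.
The system's lateral magnification is m_1 m_2 = (2.8333)(-0.7293) = -2.0663.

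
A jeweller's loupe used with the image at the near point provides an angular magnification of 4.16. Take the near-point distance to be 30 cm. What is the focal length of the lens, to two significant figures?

9.5 cm

For the image at the near point, M = 1 + D/f.
f = D/(M - 1) = 30/(4.16 - 1) = 9.494 cm.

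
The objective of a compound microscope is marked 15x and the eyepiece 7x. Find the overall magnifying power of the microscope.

The overall magnification of a compound microscope is the product of the objective and eyepiece magnifications:
M = M_obj x M_eye = 15 x 7 = 105.

105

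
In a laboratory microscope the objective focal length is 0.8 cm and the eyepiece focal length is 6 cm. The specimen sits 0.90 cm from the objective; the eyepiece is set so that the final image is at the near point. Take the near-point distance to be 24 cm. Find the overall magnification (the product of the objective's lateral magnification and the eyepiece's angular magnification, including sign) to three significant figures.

-40.0

Objective: 1/d_i = 1/f_obj - 1/d_o = 1/0.8 - 1/0.90 = 0.13889 cm^-1, so d_i = 7.200 cm.
m_obj = -d_i/d_o = -7.200/0.90 = -8.000.
Eyepiece angular magnification (image at near point): M_eye = 1 + D/f_e = 1 + 24/6 = 5.000.
Overall M = m_obj x M_eye = (-8.000)(5.000) = -40.00.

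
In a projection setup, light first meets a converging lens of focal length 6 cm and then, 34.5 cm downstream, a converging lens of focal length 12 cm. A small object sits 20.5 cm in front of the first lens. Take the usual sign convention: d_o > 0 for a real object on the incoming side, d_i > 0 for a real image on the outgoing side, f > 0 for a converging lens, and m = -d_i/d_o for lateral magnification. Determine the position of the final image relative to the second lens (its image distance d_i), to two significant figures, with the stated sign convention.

Lens 1: 1/d_i1 = 1/f_1 - 1/d_o1 = 1/6 - 1/20.5 = 0.11789 cm^-1, so d_i1 = 8.483 cm.
Object distance for lens 2: d_o2 = 34.5 - 8.483 = 26.017 cm.
Lens 2: 1/d_i2 = 1/f_2 - 1/d_o2 = 1/12 - 1/(26.017) = 0.04490 cm^-1, so d_i2 = 22.273 cm.

22 cm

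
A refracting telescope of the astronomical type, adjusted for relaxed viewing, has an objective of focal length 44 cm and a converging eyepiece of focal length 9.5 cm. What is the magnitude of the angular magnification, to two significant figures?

4.6

|M| = f_obj/|f_eye| = 44/9.5 = 4.632.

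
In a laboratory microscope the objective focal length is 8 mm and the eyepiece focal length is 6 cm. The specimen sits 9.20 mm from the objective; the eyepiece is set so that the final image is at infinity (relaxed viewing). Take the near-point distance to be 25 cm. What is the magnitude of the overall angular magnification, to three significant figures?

Convert to cm: f_obj = 8 mm = 0.8 cm; d_o = 9.20 mm = 0.92 cm.
Objective: 1/d_i = 1/f_obj - 1/d_o = 1/0.8 - 1/0.92 = 0.16304 cm^-1, so d_i = 6.133 cm.
m_obj = -d_i/d_o = -6.133/0.92 = -6.667.
Eyepiece angular magnification (image at infinity): M_eye = D/f_e = 25/6 = 4.167.
Overall M = m_obj x M_eye = (-6.667)(4.167) = -27.78.
|M| = 27.78.

27.8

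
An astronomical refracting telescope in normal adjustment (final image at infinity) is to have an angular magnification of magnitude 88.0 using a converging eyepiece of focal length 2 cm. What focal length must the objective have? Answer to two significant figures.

180 cm

|M| = f_obj/|f_eye|, so f_obj = |M| x |f_eye| = 88.0 x 2 = 176.000 cm.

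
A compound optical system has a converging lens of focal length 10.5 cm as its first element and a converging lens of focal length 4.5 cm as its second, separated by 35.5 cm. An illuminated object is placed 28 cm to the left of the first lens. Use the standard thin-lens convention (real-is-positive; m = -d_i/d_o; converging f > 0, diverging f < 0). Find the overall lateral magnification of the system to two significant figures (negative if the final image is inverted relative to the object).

0.19

Applying the thin-lens equation to the first lens, 1/10.5 = 1/28 + 1/d_i1, which gives d_i1 = 16.800 cm.
Its lateral magnification is m_1 = -d_i1/d_o1 = -(16.800)/28 = -0.6000.
Object distance for lens 2: d_o2 = 35.5 - 16.800 = 18.700 cm.
Applying the thin-lens equation again with f_2 = 4.5 cm and d_o2 = 18.700 cm gives d_i2 = 5.926 cm.
m_2 = -(5.926)/(18.700) = -0.3169.
The system's lateral magnification is m_1 m_2 = (-0.6000)(-0.3169) = 0.1901.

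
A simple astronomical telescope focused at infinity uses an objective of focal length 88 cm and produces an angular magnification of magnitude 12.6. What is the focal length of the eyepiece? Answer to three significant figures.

|M| = f_obj/f_eye, so f_eye = f_obj/|M| = 88/12.6 = 6.984 cm.

6.98 cm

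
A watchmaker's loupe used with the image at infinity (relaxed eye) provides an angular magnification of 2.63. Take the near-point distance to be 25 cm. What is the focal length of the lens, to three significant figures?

For the image at infinity, M = D/f.
f = D/M = 25/2.63 = 9.506 cm.

9.51 cm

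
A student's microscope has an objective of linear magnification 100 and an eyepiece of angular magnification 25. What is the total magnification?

The overall magnification of a compound microscope is the product of the objective and eyepiece magnifications:
M = M_obj x M_eye = 100 x 25 = 2500.

2500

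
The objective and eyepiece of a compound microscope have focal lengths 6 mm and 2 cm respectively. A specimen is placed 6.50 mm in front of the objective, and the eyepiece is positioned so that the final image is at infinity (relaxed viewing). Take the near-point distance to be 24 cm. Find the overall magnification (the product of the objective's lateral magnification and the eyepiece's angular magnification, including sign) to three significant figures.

-144

Convert to cm: f_obj = 6 mm = 0.6 cm; d_o = 6.50 mm = 0.65 cm.
Objective: 1/d_i = 1/f_obj - 1/d_o = 1/0.6 - 1/0.65 = 0.12821 cm^-1, so d_i = 7.800 cm.
m_obj = -d_i/d_o = -7.800/0.65 = -12.000.
Eyepiece angular magnification (image at infinity): M_eye = D/f_e = 24/2 = 12.000.
Overall M = m_obj x M_eye = (-12.000)(12.000) = -144.00.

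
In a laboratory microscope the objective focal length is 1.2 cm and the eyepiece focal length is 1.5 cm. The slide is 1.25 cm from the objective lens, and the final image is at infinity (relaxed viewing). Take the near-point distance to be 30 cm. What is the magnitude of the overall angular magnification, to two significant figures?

Objective: 1/d_i = 1/f_obj - 1/d_o = 1/1.2 - 1/1.25 = 0.03333 cm^-1, so d_i = 30.000 cm.
m_obj = -d_i/d_o = -30.000/1.25 = -24.000.
Eyepiece angular magnification (image at infinity): M_eye = D/f_e = 30/1.5 = 20.000.
Overall M = m_obj x M_eye = (-24.000)(20.000) = -480.00.
|M| = 480.00.

480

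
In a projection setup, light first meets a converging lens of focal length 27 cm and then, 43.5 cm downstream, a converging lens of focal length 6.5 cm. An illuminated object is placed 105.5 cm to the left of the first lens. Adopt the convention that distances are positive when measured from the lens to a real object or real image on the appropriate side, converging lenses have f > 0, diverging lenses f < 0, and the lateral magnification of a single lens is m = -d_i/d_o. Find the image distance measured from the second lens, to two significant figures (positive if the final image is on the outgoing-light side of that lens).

66 cm

Applying the thin-lens equation to the first lens, 1/27 = 1/105.5 + 1/d_i1, which gives d_i1 = 36.287 cm.
That image sits 7.213 cm in front of the second lens, so d_o2 = 7.213 cm.
Applying the thin-lens equation again with f_2 = 6.5 cm and d_o2 = 7.213 cm gives d_i2 = 65.725 cm.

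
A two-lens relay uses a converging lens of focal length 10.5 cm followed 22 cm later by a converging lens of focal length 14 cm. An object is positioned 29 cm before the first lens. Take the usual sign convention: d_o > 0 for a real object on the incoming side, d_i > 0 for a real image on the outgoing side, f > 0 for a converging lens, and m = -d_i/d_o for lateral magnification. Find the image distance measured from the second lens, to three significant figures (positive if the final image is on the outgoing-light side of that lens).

-9.17 cm

Applying the thin-lens equation to the first lens, 1/10.5 = 1/29 + 1/d_i1, which gives d_i1 = 16.459 cm.
Object distance for lens 2: d_o2 = 22 - 16.459 = 5.541 cm.
Applying the thin-lens equation again with f_2 = 14 cm and d_o2 = 5.541 cm gives d_i2 = -9.169 cm.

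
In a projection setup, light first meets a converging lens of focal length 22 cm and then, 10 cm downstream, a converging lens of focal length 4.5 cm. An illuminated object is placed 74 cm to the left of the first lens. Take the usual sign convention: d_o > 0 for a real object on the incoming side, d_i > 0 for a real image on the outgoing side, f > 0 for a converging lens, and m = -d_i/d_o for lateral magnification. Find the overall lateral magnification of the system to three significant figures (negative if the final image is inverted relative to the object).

-0.0738

Applying the thin-lens equation to the first lens, 1/22 = 1/74 + 1/d_i1, which gives d_i1 = 31.308 cm.
Its lateral magnification is m_1 = -d_i1/d_o1 = -(31.308)/74 = -0.4231.
Since 31.308 cm > 10 cm, the first image lies past the second lens and serves as a virtual object: d_o2 = L - d_i1 = -21.308 cm.
Applying the thin-lens equation again with f_2 = 4.5 cm and d_o2 = -21.308 cm gives d_i2 = 3.715 cm.
m_2 = -(3.715)/(-21.308) = 0.1744.
Total m = m_1 x m_2 = (-0.4231)(0.1744) = -0.0738.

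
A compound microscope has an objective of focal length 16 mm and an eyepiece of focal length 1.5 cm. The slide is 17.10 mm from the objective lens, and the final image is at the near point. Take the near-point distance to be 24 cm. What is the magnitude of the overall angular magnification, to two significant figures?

Convert to cm: f_obj = 16 mm = 1.6 cm; d_o = 17.10 mm = 1.71 cm.
Objective: 1/d_i = 1/f_obj - 1/d_o = 1/1.6 - 1/1.71 = 0.04020 cm^-1, so d_i = 24.873 cm.
m_obj = -d_i/d_o = -24.873/1.71 = -14.545.
Eyepiece angular magnification (image at near point): M_eye = 1 + D/f_e = 1 + 24/1.5 = 17.000.
Overall M = m_obj x M_eye = (-14.545)(17.000) = -247.27.
|M| = 247.27.

250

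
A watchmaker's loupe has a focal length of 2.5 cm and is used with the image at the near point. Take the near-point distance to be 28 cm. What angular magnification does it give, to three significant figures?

M = 1 + D/f = 1 + 28/2.5 = 12.200.

12.2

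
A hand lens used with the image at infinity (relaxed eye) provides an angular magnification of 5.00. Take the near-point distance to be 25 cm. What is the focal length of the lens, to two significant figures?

5.0 cm

For the image at infinity, M = D/f.
f = D/M = 25/5.0 = 5.000 cm.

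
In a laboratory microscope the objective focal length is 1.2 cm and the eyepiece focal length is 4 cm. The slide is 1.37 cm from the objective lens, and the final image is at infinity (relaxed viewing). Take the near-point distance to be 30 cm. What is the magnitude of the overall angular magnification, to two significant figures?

Objective: 1/d_i = 1/f_obj - 1/d_o = 1/1.2 - 1/1.37 = 0.10341 cm^-1, so d_i = 9.671 cm.
m_obj = -d_i/d_o = -9.671/1.37 = -7.059.
Eyepiece angular magnification (image at infinity): M_eye = D/f_e = 30/4 = 7.500.
Overall M = m_obj x M_eye = (-7.059)(7.500) = -52.94.
|M| = 52.94.

53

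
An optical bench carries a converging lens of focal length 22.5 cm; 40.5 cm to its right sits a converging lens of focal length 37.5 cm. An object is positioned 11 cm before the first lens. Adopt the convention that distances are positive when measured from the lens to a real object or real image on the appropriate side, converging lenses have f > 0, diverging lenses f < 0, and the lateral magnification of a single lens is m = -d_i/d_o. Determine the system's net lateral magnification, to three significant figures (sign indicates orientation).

Lens 1: 1/d_i1 = 1/f_1 - 1/d_o1 = 1/22.5 - 1/11 = -0.04646 cm^-1, so d_i1 = -21.522 cm.
m_1 = -(-21.522)/11 = 1.9565.
With d_i1 < 0 the first image is virtual and lies on the object side; the object distance for lens 2 is d_o2 = 40.5 - (-21.522) = 62.022 cm.
Lens 2: 1/d_i2 = 1/f_2 - 1/d_o2 = 1/37.5 - 1/(62.022) = 0.01054 cm^-1, so d_i2 = 94.847 cm.
m_2 = -(94.847)/(62.022) = -1.5293.
Total m = m_1 x m_2 = (1.9565)(-1.5293) = -2.9920.

-2.99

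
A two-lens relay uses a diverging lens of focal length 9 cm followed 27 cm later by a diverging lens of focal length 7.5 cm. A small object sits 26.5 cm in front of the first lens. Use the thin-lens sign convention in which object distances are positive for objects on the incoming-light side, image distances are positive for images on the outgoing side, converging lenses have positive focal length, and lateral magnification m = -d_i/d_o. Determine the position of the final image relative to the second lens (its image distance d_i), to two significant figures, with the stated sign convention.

-6.1 cm

Applying the thin-lens equation to the first lens, 1/(-9) = 1/26.5 + 1/d_i1, which gives d_i1 = -6.718 cm.
The intermediate image is virtual, 6.718 cm to the left of lens 1, so d_o2 = L - d_i1 = 27 - (-6.718) = 33.718 cm.
Applying the thin-lens equation again with f_2 = -7.5 cm and d_o2 = 33.718 cm gives d_i2 = -6.135 cm.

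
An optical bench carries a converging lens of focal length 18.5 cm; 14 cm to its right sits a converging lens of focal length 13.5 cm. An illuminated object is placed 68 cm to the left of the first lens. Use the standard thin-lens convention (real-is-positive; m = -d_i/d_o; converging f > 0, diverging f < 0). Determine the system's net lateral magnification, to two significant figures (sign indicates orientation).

Applying the thin-lens equation to the first lens, 1/18.5 = 1/68 + 1/d_i1, which gives d_i1 = 25.414 cm.
Its lateral magnification is m_1 = -d_i1/d_o1 = -(25.414)/68 = -0.3737.
This image would form 25.414 cm past lens 1, i.e. 11.414 cm beyond lens 2, so it is a virtual object for lens 2: d_o2 = 14 - 25.414 = -11.414 cm.
Applying the thin-lens equation again with f_2 = 13.5 cm and d_o2 = -11.414 cm gives d_i2 = 6.185 cm.
m_2 = -(6.185)/(-11.414) = 0.5419.
The system's lateral magnification is m_1 m_2 = (-0.3737)(0.5419) = -0.2025.

-0.20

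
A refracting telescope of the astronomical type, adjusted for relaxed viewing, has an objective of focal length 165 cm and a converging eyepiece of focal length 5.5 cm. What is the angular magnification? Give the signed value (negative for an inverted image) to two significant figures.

-30

M = -f_obj/f_eye = -165/(5.5) = -30.000.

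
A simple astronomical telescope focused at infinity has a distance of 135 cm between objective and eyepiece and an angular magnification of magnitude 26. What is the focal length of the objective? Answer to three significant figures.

In normal adjustment the tube length equals f_obj + f_eye and |M| = f_obj/f_eye.
So f_obj = 26 f_eye and 26 f_eye + f_eye = 135 cm, giving f_eye = 135/27 = 5.000 cm and f_obj = 130.000 cm.

130 cm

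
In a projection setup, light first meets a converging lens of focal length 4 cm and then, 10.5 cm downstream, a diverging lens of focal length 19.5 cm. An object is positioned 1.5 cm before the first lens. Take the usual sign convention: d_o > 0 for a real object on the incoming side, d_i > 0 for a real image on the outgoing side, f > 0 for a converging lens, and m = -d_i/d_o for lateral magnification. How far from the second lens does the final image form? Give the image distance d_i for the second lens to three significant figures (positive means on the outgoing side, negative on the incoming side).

Applying the thin-lens equation to the first lens, 1/4 = 1/1.5 + 1/d_i1, which gives d_i1 = -2.400 cm.
With d_i1 < 0 the first image is virtual and lies on the object side; the object distance for lens 2 is d_o2 = 10.5 - (-2.400) = 12.900 cm.
Applying the thin-lens equation again with f_2 = -19.5 cm and d_o2 = 12.900 cm gives d_i2 = -7.764 cm.

-7.76 cm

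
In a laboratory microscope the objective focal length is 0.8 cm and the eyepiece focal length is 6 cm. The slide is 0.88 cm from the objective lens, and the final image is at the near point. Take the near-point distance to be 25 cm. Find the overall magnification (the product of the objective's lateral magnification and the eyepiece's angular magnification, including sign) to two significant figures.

-52

Objective: 1/d_i = 1/f_obj - 1/d_o = 1/0.8 - 1/0.88 = 0.11364 cm^-1, so d_i = 8.800 cm.
m_obj = -d_i/d_o = -8.800/0.88 = -10.000.
Eyepiece angular magnification (image at near point): M_eye = 1 + D/f_e = 1 + 25/6 = 5.167.
Overall M = m_obj x M_eye = (-10.000)(5.167) = -51.67.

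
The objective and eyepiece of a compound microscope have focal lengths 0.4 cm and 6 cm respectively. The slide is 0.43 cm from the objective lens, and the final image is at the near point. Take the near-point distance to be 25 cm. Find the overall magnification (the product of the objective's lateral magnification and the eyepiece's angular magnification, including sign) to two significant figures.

Objective: 1/d_i = 1/f_obj - 1/d_o = 1/0.4 - 1/0.43 = 0.17442 cm^-1, so d_i = 5.733 cm.
m_obj = -d_i/d_o = -5.733/0.43 = -13.333.
Eyepiece angular magnification (image at near point): M_eye = 1 + D/f_e = 1 + 25/6 = 5.167.
Overall M = m_obj x M_eye = (-13.333)(5.167) = -68.89.

-69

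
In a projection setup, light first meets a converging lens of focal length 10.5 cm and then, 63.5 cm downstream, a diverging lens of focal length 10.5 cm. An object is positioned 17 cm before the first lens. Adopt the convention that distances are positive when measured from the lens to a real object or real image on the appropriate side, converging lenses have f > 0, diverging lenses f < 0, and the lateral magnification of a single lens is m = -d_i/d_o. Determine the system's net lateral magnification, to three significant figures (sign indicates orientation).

Lens 1: 1/d_i1 = 1/f_1 - 1/d_o1 = 1/10.5 - 1/17 = 0.03641 cm^-1, so d_i1 = 27.462 cm.
m_1 = -(27.462)/17 = -1.6154.
The intermediate image is 27.462 cm to the right of lens 1, so d_o2 = L - d_i1 = 63.5 - 27.462 = 36.038 cm.
Lens 2: 1/d_i2 = 1/f_2 - 1/d_o2 = 1/(-10.5) - 1/(36.038) = -0.12299 cm^-1, so d_i2 = -8.131 cm.
m_2 = -(-8.131)/(36.038) = 0.2256.
The system's lateral magnification is m_1 m_2 = (-1.6154)(0.2256) = -0.3645.

-0.364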